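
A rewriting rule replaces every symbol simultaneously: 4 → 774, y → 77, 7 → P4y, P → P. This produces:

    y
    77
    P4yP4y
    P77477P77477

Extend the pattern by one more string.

Rewriting each symbol of P77477P77477: P→P, 7→P4y, 7→P4y, 4→774, 7→P4y, 7→P4y, P→P, 7→P4y, 7→P4y, 4→774, 7→P4y, 7→P4y, which concatenates to P P4y P4y 774 P4y P4y P P4y P4y 774 P4y P4y.

PP4yP4y774P4yP4yPP4yP4y774P4yP4y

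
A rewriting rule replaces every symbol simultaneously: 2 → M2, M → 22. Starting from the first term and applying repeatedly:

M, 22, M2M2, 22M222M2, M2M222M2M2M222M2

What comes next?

22M222M2M2M222M222M222M2M2M222M2

φ(M2M222M2M2M222M2) expands symbol-by-symbol to 22 M2 22 M2 M2 M2 22 M2 22 M2 22 M2 M2 M2 22 M2; joining the 16 pieces gives the next term.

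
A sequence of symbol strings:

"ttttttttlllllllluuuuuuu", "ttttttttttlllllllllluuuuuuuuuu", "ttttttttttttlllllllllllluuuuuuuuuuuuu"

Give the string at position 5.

ttttttttttttttttlllllllllllllllluuuuuuuuuuuuuuuuuuu

Each string has the form t^{2n+2} l^{2n+2} u^{3n-2}, where the shown terms are n = 3, 4, 5.
For term 5, n = 7, so the run lengths are 16, 16, 19.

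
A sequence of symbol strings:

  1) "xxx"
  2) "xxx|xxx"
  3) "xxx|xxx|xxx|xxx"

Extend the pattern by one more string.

s(k+1) = s(k)·|·s(k) — each term doubles the last with '|' between the halves.
Doubling xxx|xxx|xxx|xxx with '|' between the halves:

xxx|xxx|xxx|xxx|xxx|xxx|xxx|xxx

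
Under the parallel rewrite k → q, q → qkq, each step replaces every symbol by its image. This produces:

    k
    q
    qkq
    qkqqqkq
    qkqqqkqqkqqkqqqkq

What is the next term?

Replace each of the 17 characters of qkqqqkqqkqqkqqqkq in place — qkq q qkq qkq qkq q qkq qkq q qkq qkq q qkq qkq qkq q qkq — and concatenate.

qkqqqkqqkqqkqqqkqqkqqqkqqkqqqkqqkqqkqqqkq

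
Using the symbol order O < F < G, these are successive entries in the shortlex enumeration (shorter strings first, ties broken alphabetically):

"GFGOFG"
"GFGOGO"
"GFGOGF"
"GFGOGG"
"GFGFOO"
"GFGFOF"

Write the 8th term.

Stepping forward 2 times from GFGFOF: GFGFOF → GFGFOG, then the target.

GFGFFO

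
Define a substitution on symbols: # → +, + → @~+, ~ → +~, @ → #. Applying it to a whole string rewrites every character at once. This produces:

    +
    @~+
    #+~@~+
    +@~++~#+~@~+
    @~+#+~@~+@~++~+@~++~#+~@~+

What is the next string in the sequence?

#+~@~++@~++~#+~@~+#+~@~+@~++~@~+#+~@~+@~++~+@~++~#+~@~+

Replace each of the 26 characters of @~+#+~@~+@~++~+@~++~#+~@~+ in place — # +~ @~+ + @~+ +~ # +~ @~+ # +~ @~+ @~+ +~ @~+ # +~ @~+ @~+ +~ + @~+ +~ # +~ @~+ — and concatenate.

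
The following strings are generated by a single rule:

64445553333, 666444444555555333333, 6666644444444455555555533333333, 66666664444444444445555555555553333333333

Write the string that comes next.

Reading off run lengths: 6 runs 1, 3, 5, 7; 4 runs 3, 6, 9, 12; 5 runs 3, 6, 9, 12; 3 runs 4, 6, 8, 10 — each is linear in n (n = 1, 2, …).
For the next term, n = 5, so the run lengths are 9, 15, 15, 12.

666666666444444444444444555555555555555333333333333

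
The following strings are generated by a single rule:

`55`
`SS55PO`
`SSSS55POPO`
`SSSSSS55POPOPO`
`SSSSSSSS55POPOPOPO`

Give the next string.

s(k+1) = SS·s(k)·PO, so each term gains SS as a prefix and PO as a suffix.
One more step from SSSSSSSS55POPOPOPO gives the answer.

SSSSSSSSSS55POPOPOPOPO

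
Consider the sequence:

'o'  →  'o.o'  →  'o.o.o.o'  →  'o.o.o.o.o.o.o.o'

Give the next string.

o.o.o.o.o.o.o.o.o.o.o.o.o.o.o.o

s(k+1) = s(k)·.·s(k) — each term doubles the last with '.' between the halves.
So the next term is two copies of o.o.o.o.o.o.o.o with '.' between the halves.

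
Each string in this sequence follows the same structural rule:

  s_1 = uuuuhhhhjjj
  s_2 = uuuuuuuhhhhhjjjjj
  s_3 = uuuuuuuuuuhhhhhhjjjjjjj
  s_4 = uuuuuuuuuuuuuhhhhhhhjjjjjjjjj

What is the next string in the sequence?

Term n consists of 3n+1 u's, followed by n+3 h's, followed by 2n+1 j's (n = 1, 2, …).
Setting n = 5 gives 16, 8, 11 characters in each block.

uuuuuuuuuuuuuuuuhhhhhhhhjjjjjjjjjjj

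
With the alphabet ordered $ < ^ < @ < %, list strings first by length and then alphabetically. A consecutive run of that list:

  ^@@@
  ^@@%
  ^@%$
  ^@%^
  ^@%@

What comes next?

The successor of ^@%@ increments the rightmost position that isn't already % and resets every position after it to $.

^@%%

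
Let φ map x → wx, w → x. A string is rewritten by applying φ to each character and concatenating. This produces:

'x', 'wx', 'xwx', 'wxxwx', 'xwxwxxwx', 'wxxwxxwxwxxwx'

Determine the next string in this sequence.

Rewriting the 13 symbols of wxxwxxwxwxxwx one by one yields x wx wx x wx wx x wx x wx wx x wx; concatenated:

xwxwxxwxwxxwxxwxwxxwx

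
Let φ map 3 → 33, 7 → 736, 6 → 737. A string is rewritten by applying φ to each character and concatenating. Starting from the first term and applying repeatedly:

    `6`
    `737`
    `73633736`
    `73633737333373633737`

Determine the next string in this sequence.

Applying the rule to each of the 20 symbols of 73633737333373633737 gives the pieces 736 33 737 33 33 736 33 736 33 33 33 33 736 33 737 33 33 736 33 736, which concatenate to the answer.

736337373333736337363333333373633737333373633736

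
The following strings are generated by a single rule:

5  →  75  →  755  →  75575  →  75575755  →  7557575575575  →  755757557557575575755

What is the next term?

From term 3 onward, concatenate the last term with the second-to-last: 75·5 = 755, 755·75 = 75575, …
The next term joins 755757557557575575755 and 7557575575575.

7557575575575755757557557575575575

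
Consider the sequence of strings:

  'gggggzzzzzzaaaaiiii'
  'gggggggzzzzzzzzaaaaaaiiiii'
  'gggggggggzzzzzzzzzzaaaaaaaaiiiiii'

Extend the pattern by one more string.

The n-th term is 2n+1 g's then 2n+2 z's then 2n a's then n+2 i's, where the shown terms are n = 2, 3, 4.
Setting n = 5 gives 11, 12, 10, 7 characters in each block.

gggggggggggzzzzzzzzzzzzaaaaaaaaaaiiiiiii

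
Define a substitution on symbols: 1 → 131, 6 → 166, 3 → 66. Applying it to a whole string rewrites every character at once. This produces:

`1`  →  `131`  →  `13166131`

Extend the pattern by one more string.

1316613116616613166131

Rewriting each symbol of 13166131: 1→131, 3→66, 1→131, 6→166, 6→166, 1→131, 3→66, 1→131, which concatenates to 131 66 131 166 166 131 66 131.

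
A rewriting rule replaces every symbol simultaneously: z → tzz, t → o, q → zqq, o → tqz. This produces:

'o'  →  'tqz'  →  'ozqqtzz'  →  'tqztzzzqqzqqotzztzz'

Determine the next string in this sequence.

ozqqtzzotzztzztzzzqqzqqtzzzqqzqqtqzotzztzzotzztzz

Applying the rule to each of the 19 symbols of tqztzzzqqzqqotzztzz gives the pieces o zqq tzz o tzz tzz tzz zqq zqq tzz zqq zqq tqz o tzz tzz o tzz tzz, which concatenate to the answer.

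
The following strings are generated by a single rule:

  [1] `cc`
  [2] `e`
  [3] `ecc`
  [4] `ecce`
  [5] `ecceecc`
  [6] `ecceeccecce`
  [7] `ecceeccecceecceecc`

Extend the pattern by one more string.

This is a Fibonacci-style word recurrence s(k) = s(k−1)·s(k−2): e.g. e·cc = ecc.
So term 8 is ecceeccecceecceecc·ecceeccecce.

ecceeccecceecceeccecceeccecce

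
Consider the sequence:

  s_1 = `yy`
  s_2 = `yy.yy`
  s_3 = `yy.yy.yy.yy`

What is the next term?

yy.yy.yy.yy.yy.yy.yy.yy

Each string is two copies of the previous one joined by '.'.
One more doubling of yy.yy.yy.yy gives the answer.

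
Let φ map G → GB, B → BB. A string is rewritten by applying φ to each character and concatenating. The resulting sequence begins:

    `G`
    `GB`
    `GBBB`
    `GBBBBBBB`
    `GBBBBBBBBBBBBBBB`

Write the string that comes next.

Applying the rule to each of the 16 symbols of GBBBBBBBBBBBBBBB gives the pieces GB BB BB BB BB BB BB BB BB BB BB BB BB BB BB BB, which concatenate to the answer.

GBBBBBBBBBBBBBBBBBBBBBBBBBBBBBBB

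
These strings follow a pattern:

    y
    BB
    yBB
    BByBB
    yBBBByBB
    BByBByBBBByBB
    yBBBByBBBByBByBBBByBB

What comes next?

Each term (from the third on) is the two preceding terms concatenated in order: term 3 = y·BB = yBB.
Continuing: BByBByBBBByBB · yBBBByBBBByBByBBBByBB gives term 8.

BByBByBBBByBByBBBByBBBByBByBBBByBB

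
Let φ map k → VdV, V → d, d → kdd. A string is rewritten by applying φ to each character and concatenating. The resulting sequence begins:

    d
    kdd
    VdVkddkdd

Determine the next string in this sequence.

dkdddVdVkddkddVdVkddkdd

Rewriting each symbol of VdVkddkdd: V→d, d→kdd, V→d, k→VdV, d→kdd, d→kdd, k→VdV, d→kdd, d→kdd, which concatenates to d kdd d VdV kdd kdd VdV kdd kdd.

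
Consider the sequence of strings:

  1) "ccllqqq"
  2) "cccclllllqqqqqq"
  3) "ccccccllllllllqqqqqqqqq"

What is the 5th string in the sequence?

The n-th term is 2n c's then 3n-1 l's then 3n q's (n = 1, 2, …).
Setting n = 5 gives 10, 14, 15 characters in each block.

ccccccccccllllllllllllllqqqqqqqqqqqqqqq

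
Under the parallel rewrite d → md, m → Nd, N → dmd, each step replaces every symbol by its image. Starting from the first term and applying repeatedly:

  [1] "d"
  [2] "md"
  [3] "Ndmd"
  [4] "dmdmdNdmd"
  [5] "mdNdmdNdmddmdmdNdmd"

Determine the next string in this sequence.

Replace each of the 19 characters of mdNdmdNdmddmdmdNdmd in place — Nd md dmd md Nd md dmd md Nd md md Nd md Nd md dmd md Nd md — and concatenate.

NdmddmdmdNdmddmdmdNdmdmdNdmdNdmddmdmdNdmd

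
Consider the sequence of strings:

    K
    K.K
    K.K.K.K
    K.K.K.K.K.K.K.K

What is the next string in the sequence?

K.K.K.K.K.K.K.K.K.K.K.K.K.K.K.K

Each string is two copies of the previous one joined by '.'.
So the next term is two copies of K.K.K.K.K.K.K.K with '.' between the halves.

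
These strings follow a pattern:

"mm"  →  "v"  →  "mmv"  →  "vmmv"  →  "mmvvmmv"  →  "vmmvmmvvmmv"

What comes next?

From term 3 onward, concatenate the second-to-last term with the last: mm·v = mmv, v·mmv = vmmv, …
Continuing: mmvvmmv · vmmvmmvvmmv gives term 7.

mmvvmmvvmmvmmvvmmv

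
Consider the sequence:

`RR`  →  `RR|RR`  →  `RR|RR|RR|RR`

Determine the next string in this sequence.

Every step duplicates the string with '|' between the halves.
Doubling RR|RR|RR|RR with '|' between the halves:

RR|RR|RR|RR|RR|RR|RR|RR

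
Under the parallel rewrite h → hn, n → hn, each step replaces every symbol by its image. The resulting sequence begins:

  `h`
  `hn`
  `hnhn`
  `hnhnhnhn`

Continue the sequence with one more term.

Apply φ to hnhnhnhn symbol by symbol: h→hn, n→hn, h→hn, n→hn, h→hn, n→hn, h→hn, n→hn; joined: hn hn hn hn hn hn hn hn.

hnhnhnhnhnhnhnhn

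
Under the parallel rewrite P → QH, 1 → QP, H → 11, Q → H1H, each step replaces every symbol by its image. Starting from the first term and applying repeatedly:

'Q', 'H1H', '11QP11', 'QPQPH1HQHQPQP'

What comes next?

H1HQHH1HQH11QP11H1H11H1HQHH1HQH

φ(QPQPH1HQHQPQP) expands symbol-by-symbol to H1H QH H1H QH 11 QP 11 H1H 11 H1H QH H1H QH; joining the 13 pieces gives the next term.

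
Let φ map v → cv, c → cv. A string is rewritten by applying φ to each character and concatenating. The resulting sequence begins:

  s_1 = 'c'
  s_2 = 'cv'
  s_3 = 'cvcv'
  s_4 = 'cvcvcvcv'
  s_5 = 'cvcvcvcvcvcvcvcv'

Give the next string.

cvcvcvcvcvcvcvcvcvcvcvcvcvcvcvcv

Replace each of the 16 characters of cvcvcvcvcvcvcvcv in place — cv cv cv cv cv cv cv cv cv cv cv cv cv cv cv cv — and concatenate.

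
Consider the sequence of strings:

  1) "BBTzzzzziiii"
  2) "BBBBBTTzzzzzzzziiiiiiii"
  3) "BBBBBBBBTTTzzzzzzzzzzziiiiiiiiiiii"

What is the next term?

Reading off run lengths: B runs 2, 5, 8; T runs 1, 2, 3; z runs 5, 8, 11; i runs 4, 8, 12 — each is linear in n (n = 1, 2, …).
At n = 4 the blocks have lengths 11, 4, 14, 16.

BBBBBBBBBBBTTTTzzzzzzzzzzzzzziiiiiiiiiiiiiiii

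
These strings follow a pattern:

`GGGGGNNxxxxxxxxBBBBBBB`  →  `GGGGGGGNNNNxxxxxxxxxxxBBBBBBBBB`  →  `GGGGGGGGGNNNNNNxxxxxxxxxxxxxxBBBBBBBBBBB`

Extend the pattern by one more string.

Term n consists of 2n+1 G's, followed by 2n-2 N's, followed by 3n+2 x's, followed by 2n+3 B's, where the shown terms are n = 2, 3, 4.
Setting n = 5 gives 11, 8, 17, 13 characters in each block.

GGGGGGGGGGGNNNNNNNNxxxxxxxxxxxxxxxxxBBBBBBBBBBBBB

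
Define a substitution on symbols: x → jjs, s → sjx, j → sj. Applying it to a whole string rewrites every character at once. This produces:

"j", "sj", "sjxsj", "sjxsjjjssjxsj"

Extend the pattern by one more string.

sjxsjjjssjxsjsjsjsjxsjxsjjjssjxsj

φ(sjxsjjjssjxsj) expands symbol-by-symbol to sjx sj jjs sjx sj sj sj sjx sjx sj jjs sjx sj; joining the 13 pieces gives the next term.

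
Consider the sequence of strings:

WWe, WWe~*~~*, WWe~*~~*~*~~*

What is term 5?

WWe~*~~*~*~~*~*~~*~*~~*

Each term is the previous one with ~*~~* appended.
From WWe~*~~*~*~~*, 2 further steps: WWe~*~~*~*~~* → WWe~*~~*~*~~*~*~~* → (answer).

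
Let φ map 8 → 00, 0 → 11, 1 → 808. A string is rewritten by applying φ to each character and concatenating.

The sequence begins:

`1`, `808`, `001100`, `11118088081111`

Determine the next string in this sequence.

φ(11118088081111) expands symbol-by-symbol to 808 808 808 808 00 11 00 00 11 00 808 808 808 808; joining the 14 pieces gives the next term.

808808808808001100001100808808808808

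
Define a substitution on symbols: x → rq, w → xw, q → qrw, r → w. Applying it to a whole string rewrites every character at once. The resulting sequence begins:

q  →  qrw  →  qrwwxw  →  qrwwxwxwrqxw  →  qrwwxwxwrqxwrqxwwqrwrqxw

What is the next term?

qrwwxwxwrqxwrqxwwqrwrqxwwqrwrqxwxwqrwwxwwqrwrqxw

φ(qrwwxwxwrqxwrqxwwqrwrqxw) expands symbol-by-symbol to qrw w xw xw rq xw rq xw w qrw rq xw w qrw rq xw xw qrw w xw w qrw rq xw; joining the 24 pieces gives the next term.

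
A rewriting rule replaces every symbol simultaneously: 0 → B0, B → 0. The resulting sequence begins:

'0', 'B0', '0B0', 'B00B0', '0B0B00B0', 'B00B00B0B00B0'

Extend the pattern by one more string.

φ(B00B00B0B00B0) expands symbol-by-symbol to 0 B0 B0 0 B0 B0 0 B0 0 B0 B0 0 B0; joining the 13 pieces gives the next term.

0B0B00B0B00B00B0B00B0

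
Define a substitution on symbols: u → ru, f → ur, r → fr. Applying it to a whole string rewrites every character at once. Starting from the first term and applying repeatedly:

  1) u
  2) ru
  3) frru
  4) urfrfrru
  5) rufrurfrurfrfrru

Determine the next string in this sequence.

Replace each of the 16 characters of rufrurfrurfrfrru in place — fr ru ur fr ru fr ur fr ru fr ur fr ur fr fr ru — and concatenate.

frruurfrrufrurfrrufrurfrurfrfrru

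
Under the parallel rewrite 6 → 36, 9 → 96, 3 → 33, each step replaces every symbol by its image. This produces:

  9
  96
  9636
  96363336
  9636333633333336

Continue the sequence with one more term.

96363336333333363333333333333336

Applying the rule to each of the 16 symbols of 9636333633333336 gives the pieces 96 36 33 36 33 33 33 36 33 33 33 33 33 33 33 36, which concatenate to the answer.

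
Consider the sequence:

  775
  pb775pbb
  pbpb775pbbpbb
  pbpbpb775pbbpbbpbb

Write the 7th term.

pbpbpbpbpbpb775pbbpbbpbbpbbpbbpbb

Each term wraps the previous one in pb on the left and pbb on the right.
From pbpbpb775pbbpbbpbb, 3 further steps: pbpbpb775pbbpbbpbb → pbpbpbpb775pbbpbbpbbpbb → pbpbpbpbpb775pbbpbbpbbpbbpbb → (answer).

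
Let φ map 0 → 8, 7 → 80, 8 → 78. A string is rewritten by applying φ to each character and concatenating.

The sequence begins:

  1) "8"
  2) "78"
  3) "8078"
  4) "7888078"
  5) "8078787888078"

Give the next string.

788807880788078787888078

φ(8078787888078) expands symbol-by-symbol to 78 8 80 78 80 78 80 78 78 78 8 80 78; joining the 13 pieces gives the next term.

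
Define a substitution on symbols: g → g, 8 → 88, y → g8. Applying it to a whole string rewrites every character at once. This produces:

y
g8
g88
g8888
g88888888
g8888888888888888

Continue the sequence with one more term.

g88888888888888888888888888888888

Replace each of the 17 characters of g8888888888888888 in place — g 88 88 88 88 88 88 88 88 88 88 88 88 88 88 88 88 — and concatenate.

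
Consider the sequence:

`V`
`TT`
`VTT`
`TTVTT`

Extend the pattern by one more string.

Each term (from the third on) is the two preceding terms concatenated in order: term 3 = V·TT = VTT.
So term 5 is VTT·TTVTT.

VTTTTVTT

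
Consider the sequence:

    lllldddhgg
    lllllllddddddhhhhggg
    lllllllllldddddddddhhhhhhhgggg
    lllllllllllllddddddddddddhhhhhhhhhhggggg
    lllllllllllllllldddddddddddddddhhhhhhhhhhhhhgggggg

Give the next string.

Each string has the form l^{3n+1} d^{3n} h^{3n-2} g^{n+1} (n = 1, 2, …).
At n = 6 the blocks have lengths 19, 18, 16, 7.

lllllllllllllllllllddddddddddddddddddhhhhhhhhhhhhhhhhggggggg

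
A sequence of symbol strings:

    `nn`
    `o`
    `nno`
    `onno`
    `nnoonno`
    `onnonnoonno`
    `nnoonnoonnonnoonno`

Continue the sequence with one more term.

From term 3 onward, concatenate the second-to-last term with the last: nn·o = nno, o·nno = onno, …
The next term joins onnonnoonno and nnoonnoonnonnoonno.

onnonnoonnonnoonnoonnonnoonno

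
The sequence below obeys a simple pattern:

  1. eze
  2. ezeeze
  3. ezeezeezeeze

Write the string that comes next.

ezeezeezeezeezeezeezeeze

s(k+1) = s(k)·s(k) — each term doubles the last.
One more doubling of ezeezeezeeze gives the answer.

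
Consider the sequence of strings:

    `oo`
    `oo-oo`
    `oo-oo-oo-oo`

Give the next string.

oo-oo-oo-oo-oo-oo-oo-oo

Every step duplicates the string with '-' between the halves.
So the next term is two copies of oo-oo-oo-oo with '-' between the halves.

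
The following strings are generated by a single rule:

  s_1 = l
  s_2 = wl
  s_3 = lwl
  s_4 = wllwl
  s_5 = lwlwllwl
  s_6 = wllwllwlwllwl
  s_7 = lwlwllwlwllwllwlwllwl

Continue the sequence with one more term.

wllwllwlwllwllwlwllwlwllwllwlwllwl

Each term (from the third on) is the two preceding terms concatenated in order: term 3 = l·wl = lwl.
Continuing: wllwllwlwllwl · lwlwllwlwllwllwlwllwl gives term 8.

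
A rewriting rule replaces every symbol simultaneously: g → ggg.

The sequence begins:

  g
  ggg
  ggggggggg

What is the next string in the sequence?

Apply φ to ggggggggg symbol by symbol: g→ggg, g→ggg, g→ggg, g→ggg, g→ggg, g→ggg, g→ggg, g→ggg, g→ggg; joined: ggg ggg ggg ggg ggg ggg ggg ggg ggg.

ggggggggggggggggggggggggggg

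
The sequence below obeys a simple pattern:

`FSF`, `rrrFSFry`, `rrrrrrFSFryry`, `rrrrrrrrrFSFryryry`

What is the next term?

s(k+1) = rrr·s(k)·ry, so each term gains rrr as a prefix and ry as a suffix.
Applying this once more to rrrrrrrrrFSFryryry:

rrrrrrrrrrrrFSFryryryry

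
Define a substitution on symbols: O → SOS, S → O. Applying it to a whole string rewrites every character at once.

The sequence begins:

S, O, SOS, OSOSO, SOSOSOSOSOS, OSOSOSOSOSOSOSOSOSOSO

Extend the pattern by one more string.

Rewriting the 21 symbols of OSOSOSOSOSOSOSOSOSOSO one by one yields SOS O SOS O SOS O SOS O SOS O SOS O SOS O SOS O SOS O SOS O SOS; concatenated:

SOSOSOSOSOSOSOSOSOSOSOSOSOSOSOSOSOSOSOSOSOS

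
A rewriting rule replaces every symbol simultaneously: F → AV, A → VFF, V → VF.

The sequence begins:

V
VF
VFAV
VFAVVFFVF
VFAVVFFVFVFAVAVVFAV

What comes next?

Applying the rule to each of the 19 symbols of VFAVVFFVFVFAVAVVFAV gives the pieces VF AV VFF VF VF AV AV VF AV VF AV VFF VF VFF VF VF AV VFF VF, which concatenate to the answer.

VFAVVFFVFVFAVAVVFAVVFAVVFFVFVFFVFVFAVVFFVF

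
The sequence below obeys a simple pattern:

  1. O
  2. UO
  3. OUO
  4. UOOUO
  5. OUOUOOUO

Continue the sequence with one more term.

UOOUOOUOUOOUO

From term 3 onward, concatenate the second-to-last term with the last: O·UO = OUO, UO·OUO = UOOUO, …
Continuing: UOOUO · OUOUOOUO gives term 6.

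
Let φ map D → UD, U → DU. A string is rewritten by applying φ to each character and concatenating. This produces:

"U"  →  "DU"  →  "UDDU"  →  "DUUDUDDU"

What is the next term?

UDDUDUUDDUUDUDDU

Apply φ to DUUDUDDU symbol by symbol: D→UD, U→DU, U→DU, D→UD, U→DU, D→UD, D→UD, U→DU; joined: UD DU DU UD DU UD UD DU.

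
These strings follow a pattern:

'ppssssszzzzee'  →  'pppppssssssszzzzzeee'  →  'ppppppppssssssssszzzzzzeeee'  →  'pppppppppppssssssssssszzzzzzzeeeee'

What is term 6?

pppppppppppppppppssssssssssssssszzzzzzzzzeeeeeee

Term n consists of 3n-1 p's, followed by 2n+3 s's, followed by n+3 z's, followed by n+1 e's (n = 1, 2, …).
Setting n = 6 gives 17, 15, 9, 7 characters in each block.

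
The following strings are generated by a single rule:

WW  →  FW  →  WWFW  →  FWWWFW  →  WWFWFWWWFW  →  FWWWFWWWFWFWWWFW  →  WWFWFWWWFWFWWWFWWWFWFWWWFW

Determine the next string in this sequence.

This is a Fibonacci-style word recurrence s(k) = s(k−2)·s(k−1): e.g. WW·FW = WWFW.
Continuing: FWWWFWWWFWFWWWFW · WWFWFWWWFWFWWWFWWWFWFWWWFW gives term 8.

FWWWFWWWFWFWWWFWWWFWFWWWFWFWWWFWWWFWFWWWFW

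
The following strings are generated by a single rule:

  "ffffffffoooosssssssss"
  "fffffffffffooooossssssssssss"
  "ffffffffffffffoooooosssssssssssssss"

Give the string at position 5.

ffffffffffffffffffffoooooooosssssssssssssssssssss

The n-th term is 3n-1 f's then n+1 o's then 3n s's, where the shown terms are n = 3, 4, 5.
At n = 7 the blocks have lengths 20, 8, 21.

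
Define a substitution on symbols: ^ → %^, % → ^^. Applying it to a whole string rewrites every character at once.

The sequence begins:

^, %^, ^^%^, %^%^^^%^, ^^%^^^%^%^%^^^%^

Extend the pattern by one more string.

Replace each of the 16 characters of ^^%^^^%^%^%^^^%^ in place — %^ %^ ^^ %^ %^ %^ ^^ %^ ^^ %^ ^^ %^ %^ %^ ^^ %^ — and concatenate.

%^%^^^%^%^%^^^%^^^%^^^%^%^%^^^%^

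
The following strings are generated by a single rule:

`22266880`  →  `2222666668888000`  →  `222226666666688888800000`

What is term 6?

222222226666666666666666688888888888800000000000

Reading off run lengths: 2 runs 3, 4, 5; 6 runs 2, 5, 8; 8 runs 2, 4, 6; 0 runs 1, 3, 5 — each is linear in n (n = 1, 2, …).
For term 6, n = 6, so the run lengths are 8, 17, 12, 11.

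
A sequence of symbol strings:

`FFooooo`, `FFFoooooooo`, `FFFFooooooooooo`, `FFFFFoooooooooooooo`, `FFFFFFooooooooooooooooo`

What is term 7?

The n-th term is n F's then 3n-1 o's, where the shown terms are n = 2, 3, 4, 5, 6.
For term 7, n = 8, so the run lengths are 8, 23.

FFFFFFFFooooooooooooooooooooooo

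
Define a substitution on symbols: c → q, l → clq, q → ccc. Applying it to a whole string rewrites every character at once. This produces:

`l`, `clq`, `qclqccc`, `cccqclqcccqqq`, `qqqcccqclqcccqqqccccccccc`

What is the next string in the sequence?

cccccccccqqqcccqclqcccqqqcccccccccqqqqqqqqq

Replace each of the 25 characters of qqqcccqclqcccqqqccccccccc in place — ccc ccc ccc q q q ccc q clq ccc q q q ccc ccc ccc q q q q q q q q q — and concatenate.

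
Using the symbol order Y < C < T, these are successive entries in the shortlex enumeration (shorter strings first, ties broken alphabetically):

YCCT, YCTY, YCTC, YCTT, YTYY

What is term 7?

Stepping forward 2 times from YTYY: YTYY → YTYC, then the target.

YTYT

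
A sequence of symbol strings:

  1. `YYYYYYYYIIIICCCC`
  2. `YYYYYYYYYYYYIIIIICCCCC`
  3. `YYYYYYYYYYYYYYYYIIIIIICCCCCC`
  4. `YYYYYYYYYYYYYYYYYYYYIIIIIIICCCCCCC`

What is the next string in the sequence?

YYYYYYYYYYYYYYYYYYYYYYYYIIIIIIIICCCCCCCC

The n-th term is 4n Y's then n+2 I's then n+2 C's, where the shown terms are n = 2, 3, 4, 5.
For the next term, n = 6, so the run lengths are 24, 8, 8.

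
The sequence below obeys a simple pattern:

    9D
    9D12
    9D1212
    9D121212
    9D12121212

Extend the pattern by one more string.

Every step adds 12 to the end: s(k+1) = s(k)·12.
Applying this once more to 9D12121212:

9D1212121212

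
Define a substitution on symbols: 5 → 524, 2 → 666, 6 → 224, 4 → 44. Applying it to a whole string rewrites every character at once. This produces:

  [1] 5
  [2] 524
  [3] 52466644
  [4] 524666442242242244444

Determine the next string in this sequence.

Replace each of the 21 characters of 524666442242242244444 in place — 524 666 44 224 224 224 44 44 666 666 44 666 666 44 666 666 44 44 44 44 44 — and concatenate.

52466644224224224444466666644666666446666664444444444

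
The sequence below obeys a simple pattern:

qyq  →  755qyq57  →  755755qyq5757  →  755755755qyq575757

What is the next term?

s(k+1) = 755·s(k)·57, so each term gains 755 as a prefix and 57 as a suffix.
Applying this once more to 755755755qyq575757:

755755755755qyq57575757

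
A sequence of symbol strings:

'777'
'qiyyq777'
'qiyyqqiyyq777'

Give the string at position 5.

qiyyqqiyyqqiyyqqiyyq777

Every step adds qiyyq at the front: s(k+1) = qiyyq·s(k).
From qiyyqqiyyq777, 2 further steps: qiyyqqiyyq777 → qiyyqqiyyqqiyyq777 → (answer).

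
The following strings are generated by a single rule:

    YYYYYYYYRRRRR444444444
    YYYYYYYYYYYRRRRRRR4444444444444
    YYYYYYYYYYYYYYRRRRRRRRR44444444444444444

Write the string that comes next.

YYYYYYYYYYYYYYYYYRRRRRRRRRRR444444444444444444444

Reading off run lengths: Y runs 8, 11, 14; R runs 5, 7, 9; 4 runs 9, 13, 17 — each is linear in n, where the shown terms are n = 2, 3, 4.
Setting n = 5 gives 17, 11, 21 characters in each block.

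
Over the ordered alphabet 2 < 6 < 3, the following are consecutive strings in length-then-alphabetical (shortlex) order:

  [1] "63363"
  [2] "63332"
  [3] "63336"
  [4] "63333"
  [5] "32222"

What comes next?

Treat 32222 as a base-3 numeral over the given alphabet and add one, carrying through any trailing 3's.

32226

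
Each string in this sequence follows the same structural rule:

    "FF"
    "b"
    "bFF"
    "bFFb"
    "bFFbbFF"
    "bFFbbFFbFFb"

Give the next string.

From term 3 onward, concatenate the last term with the second-to-last: b·FF = bFF, bFF·b = bFFb, …
Continuing: bFFbbFFbFFb · bFFbbFF gives term 7.

bFFbbFFbFFbbFFbbFF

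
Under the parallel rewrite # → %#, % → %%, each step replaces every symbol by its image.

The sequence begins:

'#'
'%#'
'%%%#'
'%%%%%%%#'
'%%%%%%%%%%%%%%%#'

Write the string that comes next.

Applying the rule to each of the 16 symbols of %%%%%%%%%%%%%%%# gives the pieces %% %% %% %% %% %% %% %% %% %% %% %% %% %% %% %#, which concatenate to the answer.

%%%%%%%%%%%%%%%%%%%%%%%%%%%%%%%#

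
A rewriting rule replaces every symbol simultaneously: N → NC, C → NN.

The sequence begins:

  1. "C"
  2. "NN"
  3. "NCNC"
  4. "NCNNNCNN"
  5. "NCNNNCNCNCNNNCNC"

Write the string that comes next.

Replace each of the 16 characters of NCNNNCNCNCNNNCNC in place — NC NN NC NC NC NN NC NN NC NN NC NC NC NN NC NN — and concatenate.

NCNNNCNCNCNNNCNNNCNNNCNCNCNNNCNN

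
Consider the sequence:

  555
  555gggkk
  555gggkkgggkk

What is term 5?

555gggkkgggkkgggkkgggkk

Every step adds gggkk to the end: s(k+1) = s(k)·gggkk.
From 555gggkkgggkk, 2 further steps: 555gggkkgggkk → 555gggkkgggkkgggkk → (answer).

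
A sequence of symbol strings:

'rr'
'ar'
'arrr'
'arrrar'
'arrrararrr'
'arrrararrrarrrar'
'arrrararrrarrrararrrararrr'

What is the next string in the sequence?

This is a Fibonacci-style word recurrence s(k) = s(k−1)·s(k−2): e.g. ar·rr = arrr.
So term 8 is arrrararrrarrrararrrararrr·arrrararrrarrrar.

arrrararrrarrrararrrararrrarrrararrrarrrar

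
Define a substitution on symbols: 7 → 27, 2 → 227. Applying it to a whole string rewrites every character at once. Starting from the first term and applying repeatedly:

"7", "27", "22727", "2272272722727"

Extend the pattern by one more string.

2272272722722727227272272272722727

Replace each of the 13 characters of 2272272722727 in place — 227 227 27 227 227 27 227 27 227 227 27 227 27 — and concatenate.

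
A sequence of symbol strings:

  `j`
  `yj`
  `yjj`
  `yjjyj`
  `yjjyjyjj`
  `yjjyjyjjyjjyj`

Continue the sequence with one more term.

This is a Fibonacci-style word recurrence s(k) = s(k−1)·s(k−2): e.g. yj·j = yjj.
So term 7 is yjjyjyjjyjjyj·yjjyjyjj.

yjjyjyjjyjjyjyjjyjyjj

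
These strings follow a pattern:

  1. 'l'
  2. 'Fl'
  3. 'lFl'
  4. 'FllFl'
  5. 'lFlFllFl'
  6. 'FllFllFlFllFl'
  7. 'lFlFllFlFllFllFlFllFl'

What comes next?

FllFllFlFllFllFlFllFlFllFllFlFllFl

This is a Fibonacci-style word recurrence s(k) = s(k−2)·s(k−1): e.g. l·Fl = lFl.
The next term joins FllFllFlFllFl and lFlFllFlFllFllFlFllFl.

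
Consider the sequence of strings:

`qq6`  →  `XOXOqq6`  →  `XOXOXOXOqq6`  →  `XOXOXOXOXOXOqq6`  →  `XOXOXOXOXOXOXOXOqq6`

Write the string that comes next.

XOXOXOXOXOXOXOXOXOXOqq6

The strings grow by a fixed prefix XOXO each time.
One more step from XOXOXOXOXOXOXOXOqq6 gives the answer.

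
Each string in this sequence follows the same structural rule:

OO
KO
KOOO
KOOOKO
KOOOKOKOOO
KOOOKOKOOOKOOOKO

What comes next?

Each term (from the third on) is the previous term followed by the one before it: term 3 = KO·OO = KOOO.
The next term joins KOOOKOKOOOKOOOKO and KOOOKOKOOO.

KOOOKOKOOOKOOOKOKOOOKOKOOO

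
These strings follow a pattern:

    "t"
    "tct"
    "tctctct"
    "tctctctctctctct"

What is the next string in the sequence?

Every step duplicates the string with 'c' between the halves.
One more doubling of tctctctctctctct gives the answer.

tctctctctctctctctctctctctctctct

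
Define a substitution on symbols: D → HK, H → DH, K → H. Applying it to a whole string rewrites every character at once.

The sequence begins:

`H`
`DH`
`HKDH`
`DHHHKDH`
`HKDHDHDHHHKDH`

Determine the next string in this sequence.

DHHHKDHHKDHHKDHDHDHHHKDH

Applying the rule to each of the 13 symbols of HKDHDHDHHHKDH gives the pieces DH H HK DH HK DH HK DH DH DH H HK DH, which concatenate to the answer.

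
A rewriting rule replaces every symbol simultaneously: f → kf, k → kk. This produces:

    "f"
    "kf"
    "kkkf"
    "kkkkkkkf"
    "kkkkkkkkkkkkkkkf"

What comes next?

Replace each of the 16 characters of kkkkkkkkkkkkkkkf in place — kk kk kk kk kk kk kk kk kk kk kk kk kk kk kk kf — and concatenate.

kkkkkkkkkkkkkkkkkkkkkkkkkkkkkkkf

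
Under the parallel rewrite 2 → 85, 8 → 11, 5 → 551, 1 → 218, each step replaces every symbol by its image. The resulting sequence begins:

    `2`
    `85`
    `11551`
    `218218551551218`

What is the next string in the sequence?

Applying the rule to each of the 15 symbols of 218218551551218 gives the pieces 85 218 11 85 218 11 551 551 218 551 551 218 85 218 11, which concatenate to the answer.

852181185218115515512185515512188521811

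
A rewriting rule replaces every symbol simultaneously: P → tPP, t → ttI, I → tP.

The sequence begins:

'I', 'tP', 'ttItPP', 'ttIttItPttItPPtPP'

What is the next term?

ttIttItPttIttItPttItPPttIttItPttItPPtPPttItPPtPP

Applying the rule to each of the 17 symbols of ttIttItPttItPPtPP gives the pieces ttI ttI tP ttI ttI tP ttI tPP ttI ttI tP ttI tPP tPP ttI tPP tPP, which concatenate to the answer.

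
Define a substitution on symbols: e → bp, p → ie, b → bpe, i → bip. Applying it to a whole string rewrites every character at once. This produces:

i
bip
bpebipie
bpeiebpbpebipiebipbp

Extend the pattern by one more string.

Applying the rule to each of the 20 symbols of bpeiebpbpebipiebipbp gives the pieces bpe ie bp bip bp bpe ie bpe ie bp bpe bip ie bip bp bpe bip ie bpe ie, which concatenate to the answer.

bpeiebpbipbpbpeiebpeiebpbpebipiebipbpbpebipiebpeie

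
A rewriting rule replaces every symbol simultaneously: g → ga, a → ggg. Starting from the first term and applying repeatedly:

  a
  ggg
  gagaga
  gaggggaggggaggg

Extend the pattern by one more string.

gaggggagagagaggggagagagaggggagaga

Replace each of the 15 characters of gaggggaggggaggg in place — ga ggg ga ga ga ga ggg ga ga ga ga ggg ga ga ga — and concatenate.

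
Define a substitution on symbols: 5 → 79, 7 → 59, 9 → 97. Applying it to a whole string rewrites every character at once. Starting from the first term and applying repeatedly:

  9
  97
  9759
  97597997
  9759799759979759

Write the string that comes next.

97597997599797597997975997597997

Replace each of the 16 characters of 9759799759979759 in place — 97 59 79 97 59 97 97 59 79 97 97 59 97 59 79 97 — and concatenate.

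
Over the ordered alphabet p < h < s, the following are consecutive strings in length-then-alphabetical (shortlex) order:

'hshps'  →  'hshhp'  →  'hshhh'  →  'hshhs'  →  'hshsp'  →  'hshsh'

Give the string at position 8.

hsspp

Continuing the enumeration 2 steps past hshsh: hshsh → hshss → (answer).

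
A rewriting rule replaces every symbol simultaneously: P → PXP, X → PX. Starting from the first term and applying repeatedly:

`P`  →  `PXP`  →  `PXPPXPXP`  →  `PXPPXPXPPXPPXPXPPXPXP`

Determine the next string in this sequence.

Applying the rule to each of the 21 symbols of PXPPXPXPPXPPXPXPPXPXP gives the pieces PXP PX PXP PXP PX PXP PX PXP PXP PX PXP PXP PX PXP PX PXP PXP PX PXP PX PXP, which concatenate to the answer.

PXPPXPXPPXPPXPXPPXPXPPXPPXPXPPXPPXPXPPXPXPPXPPXPXPPXPXP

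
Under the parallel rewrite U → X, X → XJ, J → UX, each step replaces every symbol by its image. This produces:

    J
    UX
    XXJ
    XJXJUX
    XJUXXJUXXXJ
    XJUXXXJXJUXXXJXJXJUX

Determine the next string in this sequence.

XJUXXXJXJXJUXXJUXXXJXJXJUXXJUXXJUXXXJ

Applying the rule to each of the 20 symbols of XJUXXXJXJUXXXJXJXJUX gives the pieces XJ UX X XJ XJ XJ UX XJ UX X XJ XJ XJ UX XJ UX XJ UX X XJ, which concatenate to the answer.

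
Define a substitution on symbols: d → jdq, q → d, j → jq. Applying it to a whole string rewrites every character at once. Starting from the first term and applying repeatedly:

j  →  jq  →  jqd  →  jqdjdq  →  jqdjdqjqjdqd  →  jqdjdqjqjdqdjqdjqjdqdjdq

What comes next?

jqdjdqjqjdqdjqdjqjdqdjdqjqdjdqjqdjqjdqdjdqjqjdqd

Applying the rule to each of the 24 symbols of jqdjdqjqjdqdjqdjqjdqdjdq gives the pieces jq d jdq jq jdq d jq d jq jdq d jdq jq d jdq jq d jq jdq d jdq jq jdq d, which concatenate to the answer.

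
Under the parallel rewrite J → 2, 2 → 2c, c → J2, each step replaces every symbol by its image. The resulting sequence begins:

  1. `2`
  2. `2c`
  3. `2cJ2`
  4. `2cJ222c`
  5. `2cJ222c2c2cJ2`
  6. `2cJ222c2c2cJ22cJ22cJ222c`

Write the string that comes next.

Rewriting the 24 symbols of 2cJ222c2c2cJ22cJ22cJ222c one by one yields 2c J2 2 2c 2c 2c J2 2c J2 2c J2 2 2c 2c J2 2 2c 2c J2 2 2c 2c 2c J2; concatenated:

2cJ222c2c2cJ22cJ22cJ222c2cJ222c2cJ222c2c2cJ2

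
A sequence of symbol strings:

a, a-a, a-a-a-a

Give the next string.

Each string is two copies of the previous one joined by '-'.
Doubling a-a-a-a with '-' between the halves:

a-a-a-a-a-a-a-a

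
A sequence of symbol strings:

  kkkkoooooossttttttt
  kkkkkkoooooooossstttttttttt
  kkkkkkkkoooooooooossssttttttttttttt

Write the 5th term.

Term n consists of 2n k's, followed by 2n+2 o's, followed by n s's, followed by 3n+1 t's, where the shown terms are n = 2, 3, 4.
For term 5, n = 6, so the run lengths are 12, 14, 6, 19.

kkkkkkkkkkkkoooooooooooooossssssttttttttttttttttttt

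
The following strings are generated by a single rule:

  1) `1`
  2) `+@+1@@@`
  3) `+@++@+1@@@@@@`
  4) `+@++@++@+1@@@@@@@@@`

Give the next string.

Every step adds +@+ to the front and @@@ to the end of the previous string.
Applying this once more to +@++@++@+1@@@@@@@@@:

+@++@++@++@+1@@@@@@@@@@@@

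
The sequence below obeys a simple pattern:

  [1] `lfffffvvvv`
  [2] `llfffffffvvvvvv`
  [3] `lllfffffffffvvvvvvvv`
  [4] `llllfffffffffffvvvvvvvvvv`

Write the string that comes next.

Each string has the form l^{n-1} f^{2n+1} v^{2n}, where the shown terms are n = 2, 3, 4, 5.
At n = 6 the blocks have lengths 5, 13, 12.

lllllfffffffffffffvvvvvvvvvvvv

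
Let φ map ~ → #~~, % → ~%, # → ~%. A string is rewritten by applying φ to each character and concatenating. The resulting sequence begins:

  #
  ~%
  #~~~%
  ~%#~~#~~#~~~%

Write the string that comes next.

#~~~%~%#~~#~~~%#~~#~~~%#~~#~~#~~~%

Applying the rule to each of the 13 symbols of ~%#~~#~~#~~~% gives the pieces #~~ ~% ~% #~~ #~~ ~% #~~ #~~ ~% #~~ #~~ #~~ ~%, which concatenate to the answer.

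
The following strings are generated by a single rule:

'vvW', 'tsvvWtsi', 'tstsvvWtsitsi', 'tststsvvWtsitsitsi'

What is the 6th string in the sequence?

s(k+1) = ts·s(k)·tsi, so each term gains ts as a prefix and tsi as a suffix.
From tststsvvWtsitsitsi, 2 further steps: tststsvvWtsitsitsi → tstststsvvWtsitsitsitsi → (answer).

tststststsvvWtsitsitsitsitsi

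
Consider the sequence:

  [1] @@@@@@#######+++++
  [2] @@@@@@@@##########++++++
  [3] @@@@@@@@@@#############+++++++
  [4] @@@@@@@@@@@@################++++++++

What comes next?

Each string has the form @^{2n} #^{3n-2} +^{n+2}, where the shown terms are n = 3, 4, 5, 6.
For the next term, n = 7, so the run lengths are 14, 19, 9.

@@@@@@@@@@@@@@###################+++++++++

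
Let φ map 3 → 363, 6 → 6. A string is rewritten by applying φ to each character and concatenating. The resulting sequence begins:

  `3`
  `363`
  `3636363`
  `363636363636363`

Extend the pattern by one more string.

Replace each of the 15 characters of 363636363636363 in place — 363 6 363 6 363 6 363 6 363 6 363 6 363 6 363 — and concatenate.

3636363636363636363636363636363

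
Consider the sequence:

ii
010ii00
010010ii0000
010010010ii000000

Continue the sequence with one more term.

Each term wraps the previous one in 010 on the left and 00 on the right.
So the next term is 010·010010010ii000000·00.

010010010010ii00000000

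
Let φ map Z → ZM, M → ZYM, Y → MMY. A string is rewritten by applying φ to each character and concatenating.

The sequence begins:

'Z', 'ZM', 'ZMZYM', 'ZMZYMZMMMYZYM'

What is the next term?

Rewriting the 13 symbols of ZMZYMZMMMYZYM one by one yields ZM ZYM ZM MMY ZYM ZM ZYM ZYM ZYM MMY ZM MMY ZYM; concatenated:

ZMZYMZMMMYZYMZMZYMZYMZYMMMYZMMMYZYM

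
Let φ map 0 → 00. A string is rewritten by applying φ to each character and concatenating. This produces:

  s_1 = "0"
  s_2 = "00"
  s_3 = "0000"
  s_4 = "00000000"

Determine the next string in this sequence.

0000000000000000

Apply φ to 00000000 symbol by symbol: 0→00, 0→00, 0→00, 0→00, 0→00, 0→00, 0→00, 0→00; joined: 00 00 00 00 00 00 00 00.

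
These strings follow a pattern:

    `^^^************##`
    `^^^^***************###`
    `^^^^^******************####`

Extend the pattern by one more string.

^^^^^^*********************#####

Reading off run lengths: ^ runs 3, 4, 5; * runs 12, 15, 18; # runs 2, 3, 4 — each is linear in n, where the shown terms are n = 3, 4, 5.
Setting n = 6 gives 6, 21, 5 characters in each block.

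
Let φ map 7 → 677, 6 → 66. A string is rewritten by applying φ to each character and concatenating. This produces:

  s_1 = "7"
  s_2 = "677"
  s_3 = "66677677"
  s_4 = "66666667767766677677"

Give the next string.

φ(66666667767766677677) expands symbol-by-symbol to 66 66 66 66 66 66 66 677 677 66 677 677 66 66 66 677 677 66 677 677; joining the 20 pieces gives the next term.

666666666666666776776667767766666667767766677677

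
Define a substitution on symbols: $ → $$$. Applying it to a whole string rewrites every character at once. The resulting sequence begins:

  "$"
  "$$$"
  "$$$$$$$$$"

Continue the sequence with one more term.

$$$$$$$$$$$$$$$$$$$$$$$$$$$

Rewriting each symbol of $$$$$$$$$: $→$$$, $→$$$, $→$$$, $→$$$, $→$$$, $→$$$, $→$$$, $→$$$, $→$$$, which concatenates to $$$ $$$ $$$ $$$ $$$ $$$ $$$ $$$ $$$.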